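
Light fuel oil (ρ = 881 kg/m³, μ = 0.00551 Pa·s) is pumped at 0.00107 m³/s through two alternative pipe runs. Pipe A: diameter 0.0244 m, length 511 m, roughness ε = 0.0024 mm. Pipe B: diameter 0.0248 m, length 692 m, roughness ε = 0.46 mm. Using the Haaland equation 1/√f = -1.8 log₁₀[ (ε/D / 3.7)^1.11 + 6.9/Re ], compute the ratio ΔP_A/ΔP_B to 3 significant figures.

Pipe A: V = Q/A = 0.00107/0.0004676 = 2.288 m/s; Re = 8927; ε/D = 9.84e-05; Haaland → f = 0.03197; ΔP_A = f(L/D)(ρV²/2) = 1.544e+06 Pa.
Pipe B: V = Q/A = 0.00107/0.0004831 = 2.215 m/s; Re = 8783; ε/D = 0.0185; Haaland → f = 0.05161; ΔP_B = f(L/D)(ρV²/2) = 3.113e+06 Pa.
ΔP_A/ΔP_B = 1.544e+06/3.113e+06 = 0.496.

ΔP_A/ΔP_B ≈ 0.496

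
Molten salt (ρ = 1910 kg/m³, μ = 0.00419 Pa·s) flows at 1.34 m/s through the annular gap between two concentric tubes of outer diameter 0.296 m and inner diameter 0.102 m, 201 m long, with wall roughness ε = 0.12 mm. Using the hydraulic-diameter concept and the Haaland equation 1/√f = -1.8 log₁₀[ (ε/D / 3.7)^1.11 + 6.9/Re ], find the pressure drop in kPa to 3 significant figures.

ΔP ≈ 35.8 kPa

Hydraulic diameter D_h = 4A/P = D_o - D_i = 0.296 - 0.102 = 0.194 m.
Re = ρVD_h/μ = 1910·1.34·0.194/0.00419 = 1.185e+05.
ε/D_h = 0.00012/0.194 = 0.000619; Haaland gives 1/√f = -1.8 log₁₀[6.42e-05+5.82e-05] = 7.042, so f = 0.02017.
ΔP = f(L/D_h)(ρV²/2) = 0.02017·201/0.194·1715 = 3.583e+04 Pa.
ΔP = 35.8 kPa.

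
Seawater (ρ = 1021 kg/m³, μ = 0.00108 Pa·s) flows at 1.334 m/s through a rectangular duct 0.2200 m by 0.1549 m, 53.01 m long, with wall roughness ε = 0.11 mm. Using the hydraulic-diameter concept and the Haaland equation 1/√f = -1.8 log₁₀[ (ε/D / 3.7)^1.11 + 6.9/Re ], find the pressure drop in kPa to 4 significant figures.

ΔP ≈ 5.028 kPa

Hydraulic diameter D_h = 4A/P = 4·(0.22·0.1549)/(2·(0.22+0.1549)) = 0.1363/0.7498 = 0.1818 m.
Re = ρVD_h/μ = 1021·1.334·0.1818/0.00108 = 2.293e+05.
ε/D_h = 0.00011/0.1818 = 0.000605; Haaland gives 1/√f = -1.8 log₁₀[6.27e-05+3.01e-05] = 7.259, so f = 0.01898.
ΔP = f(L/D_h)(ρV²/2) = 0.01898·53.01/0.1818·908.5 = 5028 Pa.
ΔP = 5.028 kPa.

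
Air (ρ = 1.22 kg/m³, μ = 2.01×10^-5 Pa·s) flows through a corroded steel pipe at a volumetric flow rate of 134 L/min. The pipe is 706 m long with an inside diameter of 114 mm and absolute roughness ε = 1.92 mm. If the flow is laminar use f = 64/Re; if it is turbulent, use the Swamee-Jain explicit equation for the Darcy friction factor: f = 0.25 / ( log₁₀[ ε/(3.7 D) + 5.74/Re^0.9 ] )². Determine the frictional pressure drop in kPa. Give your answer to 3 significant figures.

ΔP ≈ 0.00765 kPa

Q = 134 L/min = 134/60000 = 0.002233 m³/s.
Cross-sectional area A = πD²/4 = π(0.114)²/4 = 0.01021 m²; mean velocity V = Q/A = 0.002233/0.01021 = 0.2188 m/s.
Reynolds number Re = ρVD/μ = 1.22 · 0.2188 · 0.114 / 2.01e-05 = 1514.
Re < 2300 → laminar flow, so f = 64/Re = 64/1514 = 0.04227 (the turbulent correlation is not needed).
Darcy-Weisbach: ΔP = f(L/D)(ρV²/2) = 0.04227·(706/0.114)·(1.22·0.2188²/2) = 0.04227·6193·0.0292 = 7.645 Pa.
ΔP = 7.645 Pa = 0.00765 kPa.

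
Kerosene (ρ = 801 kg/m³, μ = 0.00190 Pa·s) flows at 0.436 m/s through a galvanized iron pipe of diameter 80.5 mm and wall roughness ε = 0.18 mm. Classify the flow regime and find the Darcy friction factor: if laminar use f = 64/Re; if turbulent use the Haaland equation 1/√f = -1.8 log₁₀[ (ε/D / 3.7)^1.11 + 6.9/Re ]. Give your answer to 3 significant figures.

f ≈ 0.0314

Re = ρVD/μ = 801·0.436·0.0805/0.0019 = 1.48e+04.
Re > 4000 → turbulent. ε/D = 0.00018/0.0805 = 0.00224; Haaland: 1/√f = -1.8 log₁₀[0.000267 + 0.000466] = 5.642, so f = 0.03141.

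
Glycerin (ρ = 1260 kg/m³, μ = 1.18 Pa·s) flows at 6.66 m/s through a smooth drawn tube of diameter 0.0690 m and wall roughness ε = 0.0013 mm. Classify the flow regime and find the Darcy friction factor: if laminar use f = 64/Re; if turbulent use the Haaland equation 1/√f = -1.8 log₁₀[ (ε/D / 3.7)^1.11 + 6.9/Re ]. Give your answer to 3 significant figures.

Re = ρVD/μ = 1260·6.66·0.069/1.18 = 490.7.
Re < 2300 → laminar, so f = 64/Re = 0.1304 (roughness is irrelevant in laminar flow).

f ≈ 0.130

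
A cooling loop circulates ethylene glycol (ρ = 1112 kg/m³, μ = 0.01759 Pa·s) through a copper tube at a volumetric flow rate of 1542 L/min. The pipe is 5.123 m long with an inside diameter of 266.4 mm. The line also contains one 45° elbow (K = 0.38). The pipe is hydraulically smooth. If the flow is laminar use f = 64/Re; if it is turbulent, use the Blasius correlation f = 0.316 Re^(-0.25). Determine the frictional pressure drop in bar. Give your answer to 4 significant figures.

ΔP ≈ 0.001214 bar

Q = 1542 L/min = 1542/60000 = 0.0257 m³/s.
Cross-sectional area A = πD²/4 = π(0.2664)²/4 = 0.05574 m²; mean velocity V = Q/A = 0.0257/0.05574 = 0.4611 m/s.
Reynolds number Re = ρVD/μ = 1112 · 0.4611 · 0.2664 / 0.0176 = 7765.
Re > 4000 → turbulent. Smooth-pipe (Blasius): f = 0.316 Re^(-0.25) = 0.316/(7765)^0.25 = 0.03366.
Total minor-loss coefficient ΣK = 1·0.38 = 0.38.
ΔP = [f·L/D + ΣK]·(ρV²/2) = [0.03366·5.123/0.2664 + 0.38]·(1112·0.4611²/2) = [0.6474 + 0.38]·118.2 = 121.4 Pa.
ΔP = 121.4 Pa = 0.001214 bar.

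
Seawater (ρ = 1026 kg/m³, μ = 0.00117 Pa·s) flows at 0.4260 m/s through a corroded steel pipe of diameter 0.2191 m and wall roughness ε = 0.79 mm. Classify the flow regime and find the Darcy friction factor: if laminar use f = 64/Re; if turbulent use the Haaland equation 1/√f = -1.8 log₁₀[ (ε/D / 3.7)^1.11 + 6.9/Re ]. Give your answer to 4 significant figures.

Re = ρVD/μ = 1026·0.426·0.2191/0.00117 = 8.185e+04.
Re > 4000 → turbulent. ε/D = 0.00079/0.2191 = 0.00361; Haaland: 1/√f = -1.8 log₁₀[0.000455 + 8.43e-05] = 5.883, so f = 0.02889.

f ≈ 0.02889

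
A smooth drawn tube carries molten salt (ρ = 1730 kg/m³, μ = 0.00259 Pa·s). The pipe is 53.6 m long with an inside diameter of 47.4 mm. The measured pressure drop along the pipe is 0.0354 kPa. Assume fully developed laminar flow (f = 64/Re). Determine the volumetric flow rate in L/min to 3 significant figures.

Q ≈ 1.90 L/min

For laminar flow, f = 64/Re with Re = ρVD/μ, so Darcy-Weisbach reduces to ΔP = 32μLV/D². Solving for V: V = ΔP·D²/(32μL) = 35.4·(0.0474)²/(32·0.00259·53.6) = 0.0179 m/s.
Check: Re = ρVD/μ = 1730·0.0179·0.0474/0.00259 = 566.9 < 2300, so the laminar assumption holds.
Q = V·A = 0.0179·(π/4·0.0474²) = 3.159e-05 m³/s = 1.90 L/min.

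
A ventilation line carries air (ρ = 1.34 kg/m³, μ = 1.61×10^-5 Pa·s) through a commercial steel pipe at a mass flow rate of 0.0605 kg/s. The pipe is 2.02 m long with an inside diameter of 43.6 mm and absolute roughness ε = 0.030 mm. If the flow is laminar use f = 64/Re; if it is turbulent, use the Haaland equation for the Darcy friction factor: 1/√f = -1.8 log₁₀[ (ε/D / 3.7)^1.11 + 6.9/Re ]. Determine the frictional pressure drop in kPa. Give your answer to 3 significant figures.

ΔP ≈ 0.585 kPa

A = πD²/4 = π(0.0436)²/4 = 0.001493 m²; mean velocity V = ṁ/(ρA) = 0.0605/(1.34 · 0.001493) = 30.24 m/s.
Reynolds number Re = ρVD/μ = 1.34 · 30.24 · 0.0436 / 1.61e-05 = 1.097e+05.
Re > 4000 → turbulent. Relative roughness ε/D = 3e-05/0.0436 = 0.000688. Haaland: 1/√f = -1.8 log₁₀[(0.000688/3.7)^1.11 + 6.9/1.097e+05] = -1.8 log₁₀[7.23e-05 + 6.29e-05] = 6.964, so f = 0.02062.
Darcy-Weisbach: ΔP = f(L/D)(ρV²/2) = 0.02062·(2.02/0.0436)·(1.34·30.24²/2) = 0.02062·46.33·612.7 = 585.3 Pa.
ΔP = 585.3 Pa = 0.585 kPa.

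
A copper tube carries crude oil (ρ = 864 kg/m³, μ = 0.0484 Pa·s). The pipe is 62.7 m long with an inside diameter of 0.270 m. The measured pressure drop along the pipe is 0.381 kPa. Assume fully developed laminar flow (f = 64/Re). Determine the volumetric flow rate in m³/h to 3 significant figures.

For laminar flow, f = 64/Re with Re = ρVD/μ, so Darcy-Weisbach reduces to ΔP = 32μLV/D². Solving for V: V = ΔP·D²/(32μL) = 381·(0.27)²/(32·0.0484·62.7) = 0.286 m/s.
Check: Re = ρVD/μ = 864·0.286·0.27/0.0484 = 1379 < 2300, so the laminar assumption holds.
Q = V·A = 0.286·(π/4·0.27²) = 0.01638 m³/s = 59.0 m³/h.

Q ≈ 59.0 m³/h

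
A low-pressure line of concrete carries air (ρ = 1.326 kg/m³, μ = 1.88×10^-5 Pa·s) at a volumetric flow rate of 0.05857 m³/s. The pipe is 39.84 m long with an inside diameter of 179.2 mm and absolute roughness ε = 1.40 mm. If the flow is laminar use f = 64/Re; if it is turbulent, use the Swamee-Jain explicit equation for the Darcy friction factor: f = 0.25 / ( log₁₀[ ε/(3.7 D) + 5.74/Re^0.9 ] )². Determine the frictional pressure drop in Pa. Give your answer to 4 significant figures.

ΔP ≈ 29.96 Pa

Cross-sectional area A = πD²/4 = π(0.1792)²/4 = 0.02522 m²; mean velocity V = Q/A = 0.05857/0.02522 = 2.322 m/s.
Reynolds number Re = ρVD/μ = 1.326 · 2.322 · 0.1792 / 1.88e-05 = 2.935e+04.
Re > 4000 → turbulent. Relative roughness ε/D = 0.0014/0.1792 = 0.00781. Swamee-Jain: f = 0.25/(log₁₀[0.00781/3.7 + 5.74/2.935e+04^0.9])² = 0.25/(log₁₀[0.00211 + 0.000547])² = 0.25/(-2.575)² = 0.03769.
Darcy-Weisbach: ΔP = f(L/D)(ρV²/2) = 0.03769·(39.84/0.1792)·(1.326·2.322²/2) = 0.03769·222.3·3.575 = 29.96 Pa.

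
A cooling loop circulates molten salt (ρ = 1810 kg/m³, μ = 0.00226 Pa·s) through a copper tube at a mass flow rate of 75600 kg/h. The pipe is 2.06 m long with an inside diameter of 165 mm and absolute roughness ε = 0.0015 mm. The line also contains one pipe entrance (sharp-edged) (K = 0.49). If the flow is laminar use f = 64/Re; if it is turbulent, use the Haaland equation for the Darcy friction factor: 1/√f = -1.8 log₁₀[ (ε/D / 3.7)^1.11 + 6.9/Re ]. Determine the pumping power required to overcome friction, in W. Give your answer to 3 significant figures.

P ≈ 2.25 W

ṁ = 75600 kg/h = 75600/3600 = 21 kg/s.
A = πD²/4 = π(0.165)²/4 = 0.02138 m²; mean velocity V = ṁ/(ρA) = 21/(1810 · 0.02138) = 0.5426 m/s.
Reynolds number Re = ρVD/μ = 1810 · 0.5426 · 0.165 / 0.00226 = 7.17e+04.
Re > 4000 → turbulent. Relative roughness ε/D = 1.5e-06/0.165 = 9.09e-06. Haaland: 1/√f = -1.8 log₁₀[(9.09e-06/3.7)^1.11 + 6.9/7.17e+04] = -1.8 log₁₀[5.93e-07 + 9.62e-05] = 7.225, so f = 0.01916.
Total minor-loss coefficient ΣK = 1·0.49 = 0.49.
ΔP = [f·L/D + ΣK]·(ρV²/2) = [0.01916·2.06/0.165 + 0.49]·(1810·0.5426²/2) = [0.2392 + 0.49]·266.4 = 194.3 Pa.
Q = ṁ/ρ = 21/1810 = 0.0116 m³/s.
Pumping power P = QΔP = 0.0116·194.3 = 2.254 W = 2.25 W.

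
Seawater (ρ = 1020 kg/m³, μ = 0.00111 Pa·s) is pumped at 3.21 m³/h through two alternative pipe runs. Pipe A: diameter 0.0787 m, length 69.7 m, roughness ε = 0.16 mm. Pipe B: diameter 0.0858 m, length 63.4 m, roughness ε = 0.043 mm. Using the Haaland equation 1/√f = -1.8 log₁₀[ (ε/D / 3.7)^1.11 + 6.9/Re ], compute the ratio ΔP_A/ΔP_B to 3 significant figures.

ΔP_A/ΔP_B ≈ 1.79

Pipe A: V = Q/A = 0.0008917/0.004865 = 0.1833 m/s; Re = 1.326e+04; ε/D = 0.00203; Haaland → f = 0.03174; ΔP_A = f(L/D)(ρV²/2) = 481.6 Pa.
Pipe B: V = Q/A = 0.0008917/0.005782 = 0.1542 m/s; Re = 1.216e+04; ε/D = 0.000501; Haaland → f = 0.02998; ΔP_B = f(L/D)(ρV²/2) = 268.7 Pa.
ΔP_A/ΔP_B = 481.6/268.7 = 1.79.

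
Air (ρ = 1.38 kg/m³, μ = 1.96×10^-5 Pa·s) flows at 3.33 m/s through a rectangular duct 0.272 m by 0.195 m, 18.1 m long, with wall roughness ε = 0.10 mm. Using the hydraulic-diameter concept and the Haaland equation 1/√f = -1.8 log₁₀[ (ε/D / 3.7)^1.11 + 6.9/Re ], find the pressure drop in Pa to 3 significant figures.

ΔP ≈ 13.3 Pa

Hydraulic diameter D_h = 4A/P = 4·(0.272·0.195)/(2·(0.272+0.195)) = 0.2122/0.934 = 0.2272 m.
Re = ρVD_h/μ = 1.38·3.33·0.2272/1.96e-05 = 5.326e+04.
ε/D_h = 0.0001/0.2272 = 0.00044; Haaland gives 1/√f = -1.8 log₁₀[4.4e-05+0.00013] = 6.769, so f = 0.02183.
ΔP = f(L/D_h)(ρV²/2) = 0.02183·18.1/0.2272·7.651 = 13.31 Pa.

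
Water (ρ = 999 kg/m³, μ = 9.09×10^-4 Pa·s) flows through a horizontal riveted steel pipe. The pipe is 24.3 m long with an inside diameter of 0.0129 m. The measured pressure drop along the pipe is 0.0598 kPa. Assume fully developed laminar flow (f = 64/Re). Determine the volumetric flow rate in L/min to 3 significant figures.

For laminar flow, f = 64/Re with Re = ρVD/μ, so Darcy-Weisbach reduces to ΔP = 32μLV/D². Solving for V: V = ΔP·D²/(32μL) = 59.8·(0.0129)²/(32·0.000909·24.3) = 0.01408 m/s.
Check: Re = ρVD/μ = 999·0.01408·0.0129/0.000909 = 199.6 < 2300, so the laminar assumption holds.
Q = V·A = 0.01408·(π/4·0.0129²) = 1.84e-06 m³/s = 0.110 L/min.

Q ≈ 0.110 L/min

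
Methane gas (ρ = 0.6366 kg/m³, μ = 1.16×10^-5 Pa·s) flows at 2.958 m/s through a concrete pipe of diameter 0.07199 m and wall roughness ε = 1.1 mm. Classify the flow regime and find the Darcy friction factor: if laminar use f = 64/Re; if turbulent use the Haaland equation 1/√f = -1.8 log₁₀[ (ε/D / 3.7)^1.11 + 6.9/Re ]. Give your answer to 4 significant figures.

f ≈ 0.04764

Re = ρVD/μ = 0.6366·2.958·0.07199/1.16e-05 = 1.169e+04.
Re > 4000 → turbulent. ε/D = 0.0011/0.07199 = 0.0153; Haaland: 1/√f = -1.8 log₁₀[0.00226 + 0.00059] = 4.582, so f = 0.04764.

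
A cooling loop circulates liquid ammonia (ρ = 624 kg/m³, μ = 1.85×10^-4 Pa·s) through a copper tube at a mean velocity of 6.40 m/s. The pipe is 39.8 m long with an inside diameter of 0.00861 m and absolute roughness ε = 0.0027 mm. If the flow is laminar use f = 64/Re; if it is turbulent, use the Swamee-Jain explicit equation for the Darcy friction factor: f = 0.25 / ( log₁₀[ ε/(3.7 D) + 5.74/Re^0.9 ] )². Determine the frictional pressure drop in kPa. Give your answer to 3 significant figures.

Reynolds number Re = ρVD/μ = 624 · 6.4 · 0.00861 / 0.000185 = 1.859e+05.
Re > 4000 → turbulent. Relative roughness ε/D = 2.7e-06/0.00861 = 0.000314. Swamee-Jain: f = 0.25/(log₁₀[0.000314/3.7 + 5.74/1.859e+05^0.9])² = 0.25/(log₁₀[8.48e-05 + 0.000104])² = 0.25/(-3.724)² = 0.01802.
Darcy-Weisbach: ΔP = f(L/D)(ρV²/2) = 0.01802·(39.8/0.00861)·(624·6.4²/2) = 0.01802·4623·1.278e+04 = 1.065e+06 Pa.
ΔP = 1.065e+06 Pa = 1060 kPa.

ΔP ≈ 1060 kPa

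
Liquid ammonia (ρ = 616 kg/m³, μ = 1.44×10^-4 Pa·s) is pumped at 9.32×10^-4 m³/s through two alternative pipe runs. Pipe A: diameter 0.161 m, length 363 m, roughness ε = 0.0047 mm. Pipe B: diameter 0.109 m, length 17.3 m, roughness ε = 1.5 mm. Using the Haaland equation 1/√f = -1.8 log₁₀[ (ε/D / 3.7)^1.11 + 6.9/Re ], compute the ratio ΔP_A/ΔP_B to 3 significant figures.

Pipe A: V = Q/A = 0.000932/0.02036 = 0.04578 m/s; Re = 3.153e+04; ε/D = 2.92e-05; Haaland → f = 0.0231; ΔP_A = f(L/D)(ρV²/2) = 33.61 Pa.
Pipe B: V = Q/A = 0.000932/0.009331 = 0.09988 m/s; Re = 4.657e+04; ε/D = 0.0138; Haaland → f = 0.04343; ΔP_B = f(L/D)(ρV²/2) = 21.18 Pa.
ΔP_A/ΔP_B = 33.61/21.18 = 1.59.

ΔP_A/ΔP_B ≈ 1.59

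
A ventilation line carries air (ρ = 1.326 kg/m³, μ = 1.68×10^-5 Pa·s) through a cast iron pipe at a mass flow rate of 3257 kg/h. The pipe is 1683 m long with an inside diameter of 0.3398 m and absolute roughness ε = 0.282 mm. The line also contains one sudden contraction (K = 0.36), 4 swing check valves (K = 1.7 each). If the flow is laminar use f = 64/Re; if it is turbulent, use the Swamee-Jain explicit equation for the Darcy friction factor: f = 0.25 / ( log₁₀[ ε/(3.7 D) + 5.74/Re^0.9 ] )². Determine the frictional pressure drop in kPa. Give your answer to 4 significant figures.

ṁ = 3257 kg/h = 3257/3600 = 0.9047 kg/s.
A = πD²/4 = π(0.3398)²/4 = 0.09069 m²; mean velocity V = ṁ/(ρA) = 0.9047/(1.326 · 0.09069) = 7.524 m/s.
Reynolds number Re = ρVD/μ = 1.326 · 7.524 · 0.3398 / 1.68e-05 = 2.018e+05.
Re > 4000 → turbulent. Relative roughness ε/D = 0.000282/0.3398 = 0.00083. Swamee-Jain: f = 0.25/(log₁₀[0.00083/3.7 + 5.74/2.018e+05^0.9])² = 0.25/(log₁₀[0.000224 + 9.65e-05])² = 0.25/(-3.494)² = 0.02048.
Total minor-loss coefficient ΣK = 1·0.36 + 4·1.7 = 7.16.
ΔP = [f·L/D + ΣK]·(ρV²/2) = [0.02048·1683/0.3398 + 7.16]·(1.326·7.524²/2) = [101.4 + 7.16]·37.53 = 4076 Pa.
ΔP = 4076 Pa = 4.076 kPa.

ΔP ≈ 4.076 kPa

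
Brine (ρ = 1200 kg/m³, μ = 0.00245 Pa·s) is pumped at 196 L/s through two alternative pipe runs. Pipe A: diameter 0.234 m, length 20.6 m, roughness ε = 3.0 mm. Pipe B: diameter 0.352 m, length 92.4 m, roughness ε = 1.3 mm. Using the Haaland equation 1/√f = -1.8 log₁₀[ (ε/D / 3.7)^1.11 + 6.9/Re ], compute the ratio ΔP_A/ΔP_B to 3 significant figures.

ΔP_A/ΔP_B ≈ 2.53

Pipe A: V = Q/A = 0.196/0.04301 = 4.558 m/s; Re = 5.224e+05; ε/D = 0.0128; Haaland → f = 0.04148; ΔP_A = f(L/D)(ρV²/2) = 4.551e+04 Pa.
Pipe B: V = Q/A = 0.196/0.09731 = 2.014 m/s; Re = 3.472e+05; ε/D = 0.00369; Haaland → f = 0.02812; ΔP_B = f(L/D)(ρV²/2) = 1.797e+04 Pa.
ΔP_A/ΔP_B = 4.551e+04/1.797e+04 = 2.53.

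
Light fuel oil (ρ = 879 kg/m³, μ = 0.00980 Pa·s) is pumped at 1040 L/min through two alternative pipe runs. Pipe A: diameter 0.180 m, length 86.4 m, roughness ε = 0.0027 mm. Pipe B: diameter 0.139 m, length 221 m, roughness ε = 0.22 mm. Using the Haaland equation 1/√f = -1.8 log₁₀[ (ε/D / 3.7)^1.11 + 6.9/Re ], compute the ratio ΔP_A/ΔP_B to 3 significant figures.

Pipe A: V = Q/A = 0.01733/0.02545 = 0.6812 m/s; Re = 1.1e+04; ε/D = 1.5e-05; Haaland → f = 0.03011; ΔP_A = f(L/D)(ρV²/2) = 2947 Pa.
Pipe B: V = Q/A = 0.01733/0.01517 = 1.142 m/s; Re = 1.424e+04; ε/D = 0.00158; Haaland → f = 0.0306; ΔP_B = f(L/D)(ρV²/2) = 2.79e+04 Pa.
ΔP_A/ΔP_B = 2947/2.79e+04 = 0.106.

ΔP_A/ΔP_B ≈ 0.106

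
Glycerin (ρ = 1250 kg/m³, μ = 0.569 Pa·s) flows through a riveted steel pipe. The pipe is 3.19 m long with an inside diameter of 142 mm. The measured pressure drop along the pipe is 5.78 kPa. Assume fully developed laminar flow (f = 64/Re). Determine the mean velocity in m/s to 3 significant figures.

V ≈ 2.01 m/s

For laminar flow, f = 64/Re with Re = ρVD/μ, so Darcy-Weisbach reduces to ΔP = 32μLV/D². Solving for V: V = ΔP·D²/(32μL) = 5780·(0.142)²/(32·0.569·3.19) = 2.007 m/s.
Check: Re = ρVD/μ = 1250·2.007·0.142/0.569 = 625.9 < 2300, so the laminar assumption holds.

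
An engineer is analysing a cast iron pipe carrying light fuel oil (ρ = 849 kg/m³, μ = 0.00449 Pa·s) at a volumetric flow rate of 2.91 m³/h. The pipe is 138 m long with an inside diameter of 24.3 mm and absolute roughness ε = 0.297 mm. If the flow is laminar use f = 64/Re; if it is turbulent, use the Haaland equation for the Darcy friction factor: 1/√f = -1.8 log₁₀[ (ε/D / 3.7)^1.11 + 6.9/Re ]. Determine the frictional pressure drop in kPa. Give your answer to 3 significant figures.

ΔP ≈ 339 kPa

Q = 2.91 m³/h = 2.91/3600 = 0.0008083 m³/s.
Cross-sectional area A = πD²/4 = π(0.0243)²/4 = 0.0004638 m²; mean velocity V = Q/A = 0.0008083/0.0004638 = 1.743 m/s.
Reynolds number Re = ρVD/μ = 849 · 1.743 · 0.0243 / 0.00449 = 8009.
Re > 4000 → turbulent. Relative roughness ε/D = 0.000297/0.0243 = 0.0122. Haaland: 1/√f = -1.8 log₁₀[(0.0122/3.7)^1.11 + 6.9/8009] = -1.8 log₁₀[0.00176 + 0.000862] = 4.646, so f = 0.04633.
Darcy-Weisbach: ΔP = f(L/D)(ρV²/2) = 0.04633·(138/0.0243)·(849·1.743²/2) = 0.04633·5679·1290 = 3.393e+05 Pa.
ΔP = 3.393e+05 Pa = 339 kPa.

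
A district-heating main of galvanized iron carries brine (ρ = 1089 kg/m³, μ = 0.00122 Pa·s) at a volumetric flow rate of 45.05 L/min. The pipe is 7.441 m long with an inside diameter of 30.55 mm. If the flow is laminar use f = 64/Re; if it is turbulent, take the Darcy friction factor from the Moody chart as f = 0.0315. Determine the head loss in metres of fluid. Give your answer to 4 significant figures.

h_f ≈ 0.4103 m

Q = 45.05 L/min = 45.05/60000 = 0.0007508 m³/s.
Cross-sectional area A = πD²/4 = π(0.03055)²/4 = 0.000733 m²; mean velocity V = Q/A = 0.0007508/0.000733 = 1.024 m/s.
Reynolds number Re = ρVD/μ = 1089 · 1.024 · 0.03055 / 0.00122 = 2.793e+04.
Re > 4000 → turbulent; use the Moody-chart value f = 0.0315.
Darcy-Weisbach: ΔP = f(L/D)(ρV²/2) = 0.0315·(7.441/0.03055)·(1089·1.024²/2) = 0.0315·243.6·571.3 = 4383 Pa.
Head loss h_f = ΔP/(ρg) = 4383/(1089·9.81) = 0.4103 m.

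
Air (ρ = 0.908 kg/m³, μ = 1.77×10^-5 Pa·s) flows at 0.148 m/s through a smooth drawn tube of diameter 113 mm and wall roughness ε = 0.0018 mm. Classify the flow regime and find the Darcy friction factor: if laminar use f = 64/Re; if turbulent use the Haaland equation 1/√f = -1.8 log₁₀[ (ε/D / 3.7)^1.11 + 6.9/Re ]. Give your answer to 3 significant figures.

Re = ρVD/μ = 0.908·0.148·0.113/1.77e-05 = 857.9.
Re < 2300 → laminar, so f = 64/Re = 0.0746 (roughness is irrelevant in laminar flow).

f ≈ 0.0746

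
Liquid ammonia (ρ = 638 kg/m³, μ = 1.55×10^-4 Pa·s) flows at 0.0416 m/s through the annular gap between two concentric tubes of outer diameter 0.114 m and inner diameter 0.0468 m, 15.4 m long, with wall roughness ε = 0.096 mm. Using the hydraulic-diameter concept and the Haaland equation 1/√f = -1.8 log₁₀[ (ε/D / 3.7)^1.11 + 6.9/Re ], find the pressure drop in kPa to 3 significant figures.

Hydraulic diameter D_h = 4A/P = D_o - D_i = 0.114 - 0.0468 = 0.0672 m.
Re = ρVD_h/μ = 638·0.0416·0.0672/0.000155 = 1.151e+04.
ε/D_h = 9.6e-05/0.0672 = 0.00143; Haaland gives 1/√f = -1.8 log₁₀[0.000163+0.0006] = 5.612, so f = 0.03175.
ΔP = f(L/D_h)(ρV²/2) = 0.03175·15.4/0.0672·0.552 = 4.017 Pa.
ΔP = 0.00402 kPa.

ΔP ≈ 0.00402 kPa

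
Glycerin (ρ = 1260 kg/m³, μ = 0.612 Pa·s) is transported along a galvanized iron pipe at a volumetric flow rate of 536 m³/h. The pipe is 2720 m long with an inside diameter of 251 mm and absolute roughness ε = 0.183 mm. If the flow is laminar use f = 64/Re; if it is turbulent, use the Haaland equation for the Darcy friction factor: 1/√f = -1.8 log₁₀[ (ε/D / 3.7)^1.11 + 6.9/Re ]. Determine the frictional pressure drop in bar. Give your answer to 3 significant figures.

ΔP ≈ 25.4 bar

Q = 536 m³/h = 536/3600 = 0.1489 m³/s.
Cross-sectional area A = πD²/4 = π(0.251)²/4 = 0.04948 m²; mean velocity V = Q/A = 0.1489/0.04948 = 3.009 m/s.
Reynolds number Re = ρVD/μ = 1260 · 3.009 · 0.251 / 0.612 = 1555.
Re < 2300 → laminar flow, so f = 64/Re = 64/1555 = 0.04116 (the turbulent correlation is not needed).
Darcy-Weisbach: ΔP = f(L/D)(ρV²/2) = 0.04116·(2720/0.251)·(1260·3.009²/2) = 0.04116·1.084e+04·5704 = 2.544e+06 Pa.
ΔP = 2.544e+06 Pa = 25.4 bar.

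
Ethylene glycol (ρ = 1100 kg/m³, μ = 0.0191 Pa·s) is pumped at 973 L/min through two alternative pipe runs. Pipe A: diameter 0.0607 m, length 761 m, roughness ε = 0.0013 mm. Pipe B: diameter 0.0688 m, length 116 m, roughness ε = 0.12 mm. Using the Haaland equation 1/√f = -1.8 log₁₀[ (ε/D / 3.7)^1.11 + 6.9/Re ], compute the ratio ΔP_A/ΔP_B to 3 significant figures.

Pipe A: V = Q/A = 0.01622/0.002894 = 5.604 m/s; Re = 1.959e+04; ε/D = 2.14e-05; Haaland → f = 0.02591; ΔP_A = f(L/D)(ρV²/2) = 5.611e+06 Pa.
Pipe B: V = Q/A = 0.01622/0.003718 = 4.362 m/s; Re = 1.728e+04; ε/D = 0.00174; Haaland → f = 0.02976; ΔP_B = f(L/D)(ρV²/2) = 5.252e+05 Pa.
ΔP_A/ΔP_B = 5.611e+06/5.252e+05 = 10.7.

ΔP_A/ΔP_B ≈ 10.7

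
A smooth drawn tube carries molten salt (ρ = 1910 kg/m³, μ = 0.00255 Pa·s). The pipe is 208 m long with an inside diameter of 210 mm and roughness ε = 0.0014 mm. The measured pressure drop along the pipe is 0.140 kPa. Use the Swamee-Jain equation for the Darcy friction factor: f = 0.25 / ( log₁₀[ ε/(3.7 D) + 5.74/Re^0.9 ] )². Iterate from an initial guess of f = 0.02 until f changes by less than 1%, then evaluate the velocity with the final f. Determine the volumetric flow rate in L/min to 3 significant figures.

Rearranging Darcy-Weisbach: V = √(2·ΔP·D/(f·L·ρ)). With ε/D = 1.4e-06/0.21 = 6.67e-06, iterate starting from f = 0.02:
  f = 0.02 → V = √(2·140·0.21/(0.02·208·1910)) = 0.08603 m/s; Re = ρVD/μ = 1.353e+04; f → 0.02856
  f = 0.02856 → V = 0.07199 m/s; Re = 1.132e+04; f → 0.02995
  f = 0.02995 → V = 0.0703 m/s; Re = 1.106e+04; f → 0.03015
Converged (Δf/f < 1%). With the final f = 0.03015: V = √(2·140·0.21/(0.03015·208·1910)) = 0.07007 m/s.
Q = V·A = 0.07007·(π/4·0.21²) = 0.002427 m³/s = 146 L/min.

Q ≈ 146 L/min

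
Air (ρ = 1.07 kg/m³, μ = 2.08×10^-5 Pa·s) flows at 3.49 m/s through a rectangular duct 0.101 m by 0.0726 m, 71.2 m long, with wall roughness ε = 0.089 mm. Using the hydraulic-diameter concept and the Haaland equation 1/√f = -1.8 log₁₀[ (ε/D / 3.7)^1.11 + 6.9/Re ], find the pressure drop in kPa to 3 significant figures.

Hydraulic diameter D_h = 4A/P = 4·(0.101·0.0726)/(2·(0.101+0.0726)) = 0.02933/0.3472 = 0.08448 m.
Re = ρVD_h/μ = 1.07·3.49·0.08448/2.08e-05 = 1.517e+04.
ε/D_h = 8.9e-05/0.08448 = 0.00105; Haaland gives 1/√f = -1.8 log₁₀[0.000116+0.000455] = 5.838, so f = 0.02934.
ΔP = f(L/D_h)(ρV²/2) = 0.02934·71.2/0.08448·6.516 = 161.1 Pa.
ΔP = 0.161 kPa.

ΔP ≈ 0.161 kPa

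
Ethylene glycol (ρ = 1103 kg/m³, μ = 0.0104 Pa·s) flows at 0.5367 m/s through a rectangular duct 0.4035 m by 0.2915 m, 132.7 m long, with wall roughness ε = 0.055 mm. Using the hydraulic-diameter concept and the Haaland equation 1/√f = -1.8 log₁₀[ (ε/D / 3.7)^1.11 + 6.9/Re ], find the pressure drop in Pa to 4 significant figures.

Hydraulic diameter D_h = 4A/P = 4·(0.4035·0.2915)/(2·(0.4035+0.2915)) = 0.4705/1.39 = 0.3385 m.
Re = ρVD_h/μ = 1103·0.5367·0.3385/0.0104 = 1.927e+04.
ε/D_h = 5.5e-05/0.3385 = 0.000162; Haaland gives 1/√f = -1.8 log₁₀[1.46e-05+0.000358] = 6.172, so f = 0.02625.
ΔP = f(L/D_h)(ρV²/2) = 0.02625·132.7/0.3385·158.9 = 1635 Pa.

ΔP ≈ 1635 Pa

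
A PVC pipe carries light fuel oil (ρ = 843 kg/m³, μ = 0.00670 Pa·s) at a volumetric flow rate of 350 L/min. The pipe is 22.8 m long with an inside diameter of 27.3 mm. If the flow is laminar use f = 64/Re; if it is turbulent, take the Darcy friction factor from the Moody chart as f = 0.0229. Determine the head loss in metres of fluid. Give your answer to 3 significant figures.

Q = 350 L/min = 350/60000 = 0.005833 m³/s.
Cross-sectional area A = πD²/4 = π(0.0273)²/4 = 0.0005853 m²; mean velocity V = Q/A = 0.005833/0.0005853 = 9.966 m/s.
Reynolds number Re = ρVD/μ = 843 · 9.966 · 0.0273 / 0.0067 = 3.423e+04.
Re > 4000 → turbulent; use the Moody-chart value f = 0.0229.
Darcy-Weisbach: ΔP = f(L/D)(ρV²/2) = 0.0229·(22.8/0.0273)·(843·9.966²/2) = 0.0229·835.2·4.186e+04 = 8.006e+05 Pa.
Head loss h_f = ΔP/(ρg) = 8.006e+05/(843·9.81) = 96.8 m.

h_f ≈ 96.8 m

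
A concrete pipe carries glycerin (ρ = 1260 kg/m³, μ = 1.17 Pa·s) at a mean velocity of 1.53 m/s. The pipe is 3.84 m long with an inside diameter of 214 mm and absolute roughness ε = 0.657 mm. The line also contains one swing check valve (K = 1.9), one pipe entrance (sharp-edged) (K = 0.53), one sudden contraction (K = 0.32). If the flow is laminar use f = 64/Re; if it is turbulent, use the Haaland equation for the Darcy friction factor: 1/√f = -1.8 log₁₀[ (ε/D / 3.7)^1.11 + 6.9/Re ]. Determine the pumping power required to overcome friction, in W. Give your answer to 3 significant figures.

Reynolds number Re = ρVD/μ = 1260 · 1.53 · 0.214 / 1.17 = 352.6.
Re < 2300 → laminar flow, so f = 64/Re = 64/352.6 = 0.1815 (the turbulent correlation is not needed).
Total minor-loss coefficient ΣK = 1·1.9 + 1·0.53 + 1·0.32 = 2.75.
ΔP = [f·L/D + ΣK]·(ρV²/2) = [0.1815·3.84/0.214 + 2.75]·(1260·1.53²/2) = [3.257 + 2.75]·1475 = 8859 Pa.
Q = V·A = 1.53·0.03597 = 0.05503 m³/s.
Pumping power P = QΔP = 0.05503·8859 = 487.5 W = 488 W.

P ≈ 488 W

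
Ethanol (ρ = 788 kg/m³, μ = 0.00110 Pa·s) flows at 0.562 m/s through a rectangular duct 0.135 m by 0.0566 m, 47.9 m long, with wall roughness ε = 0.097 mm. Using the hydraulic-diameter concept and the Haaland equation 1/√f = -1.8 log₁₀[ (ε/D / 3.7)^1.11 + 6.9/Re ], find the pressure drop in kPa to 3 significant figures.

Hydraulic diameter D_h = 4A/P = 4·(0.135·0.0566)/(2·(0.135+0.0566)) = 0.03056/0.3832 = 0.07976 m.
Re = ρVD_h/μ = 788·0.562·0.07976/0.0011 = 3.211e+04.
ε/D_h = 9.7e-05/0.07976 = 0.00122; Haaland gives 1/√f = -1.8 log₁₀[0.000136+0.000215] = 6.219, so f = 0.02586.
ΔP = f(L/D_h)(ρV²/2) = 0.02586·47.9/0.07976·124.4 = 1933 Pa.
ΔP = 1.93 kPa.

ΔP ≈ 1.93 kPa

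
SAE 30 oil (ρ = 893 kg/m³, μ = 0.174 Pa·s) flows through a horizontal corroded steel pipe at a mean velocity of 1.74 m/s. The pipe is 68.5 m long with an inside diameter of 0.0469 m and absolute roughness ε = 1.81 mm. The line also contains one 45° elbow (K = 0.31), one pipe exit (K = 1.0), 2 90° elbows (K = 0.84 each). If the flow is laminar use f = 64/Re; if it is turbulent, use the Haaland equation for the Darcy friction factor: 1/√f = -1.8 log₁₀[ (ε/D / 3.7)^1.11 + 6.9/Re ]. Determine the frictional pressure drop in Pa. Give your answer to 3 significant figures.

Reynolds number Re = ρVD/μ = 893 · 1.74 · 0.0469 / 0.174 = 418.8.
Re < 2300 → laminar flow, so f = 64/Re = 64/418.8 = 0.1528 (the turbulent correlation is not needed).
Total minor-loss coefficient ΣK = 1·0.31 + 1·1 + 2·0.84 = 2.99.
ΔP = [f·L/D + ΣK]·(ρV²/2) = [0.1528·68.5/0.0469 + 2.99]·(893·1.74²/2) = [223.2 + 2.99]·1352 = 3.058e+05 Pa.

ΔP ≈ 306000 Pa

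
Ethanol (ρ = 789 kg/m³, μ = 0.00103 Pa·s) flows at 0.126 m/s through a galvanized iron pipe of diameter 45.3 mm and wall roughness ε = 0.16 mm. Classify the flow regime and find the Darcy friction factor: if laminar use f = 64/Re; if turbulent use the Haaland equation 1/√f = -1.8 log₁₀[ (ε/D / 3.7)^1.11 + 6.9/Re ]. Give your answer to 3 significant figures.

Re = ρVD/μ = 789·0.126·0.0453/0.00103 = 4372.
Re > 4000 → turbulent. ε/D = 0.00016/0.0453 = 0.00353; Haaland: 1/√f = -1.8 log₁₀[0.000444 + 0.00158] = 4.849, so f = 0.04252.

f ≈ 0.0425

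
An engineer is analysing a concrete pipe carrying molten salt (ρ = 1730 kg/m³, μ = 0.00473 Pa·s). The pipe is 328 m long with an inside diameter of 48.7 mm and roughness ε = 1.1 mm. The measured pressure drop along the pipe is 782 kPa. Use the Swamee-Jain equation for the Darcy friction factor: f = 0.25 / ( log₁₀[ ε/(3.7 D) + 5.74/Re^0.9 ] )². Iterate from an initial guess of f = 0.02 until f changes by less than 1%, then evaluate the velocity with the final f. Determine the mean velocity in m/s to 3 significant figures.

V ≈ 1.59 m/s

Rearranging Darcy-Weisbach: V = √(2·ΔP·D/(f·L·ρ)). With ε/D = 0.0011/0.0487 = 0.0226, iterate starting from f = 0.02:
  f = 0.02 → V = √(2·7.82e+05·0.0487/(0.02·328·1730)) = 2.591 m/s; Re = ρVD/μ = 4.614e+04; f → 0.05216
  f = 0.05216 → V = 1.604 m/s; Re = 2.857e+04; f → 0.05279
  f = 0.05279 → V = 1.595 m/s; Re = 2.84e+04; f → 0.0528
Converged (Δf/f < 1%). With the final f = 0.0528: V = √(2·7.82e+05·0.0487/(0.0528·328·1730)) = 1.594 m/s.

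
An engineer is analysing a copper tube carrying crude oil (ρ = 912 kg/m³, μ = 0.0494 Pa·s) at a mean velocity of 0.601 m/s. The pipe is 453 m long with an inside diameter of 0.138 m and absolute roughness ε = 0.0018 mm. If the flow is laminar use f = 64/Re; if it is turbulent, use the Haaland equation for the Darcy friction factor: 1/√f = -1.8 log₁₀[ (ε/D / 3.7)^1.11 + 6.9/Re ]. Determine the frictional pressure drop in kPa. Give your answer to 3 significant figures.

Reynolds number Re = ρVD/μ = 912 · 0.601 · 0.138 / 0.0494 = 1531.
Re < 2300 → laminar flow, so f = 64/Re = 64/1531 = 0.0418 (the turbulent correlation is not needed).
Darcy-Weisbach: ΔP = f(L/D)(ρV²/2) = 0.0418·(453/0.138)·(912·0.601²/2) = 0.0418·3283·164.7 = 2.26e+04 Pa.
ΔP = 2.26e+04 Pa = 22.6 kPa.

ΔP ≈ 22.6 kPa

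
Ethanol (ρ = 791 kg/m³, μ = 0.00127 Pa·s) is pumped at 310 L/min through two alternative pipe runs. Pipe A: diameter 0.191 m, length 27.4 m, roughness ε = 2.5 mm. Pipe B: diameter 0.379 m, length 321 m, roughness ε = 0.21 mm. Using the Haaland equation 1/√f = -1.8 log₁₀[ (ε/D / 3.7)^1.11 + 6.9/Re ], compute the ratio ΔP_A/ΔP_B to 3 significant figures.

Pipe A: V = Q/A = 0.005167/0.02865 = 0.1803 m/s; Re = 2.145e+04; ε/D = 0.0131; Haaland → f = 0.04385; ΔP_A = f(L/D)(ρV²/2) = 80.9 Pa.
Pipe B: V = Q/A = 0.005167/0.1128 = 0.0458 m/s; Re = 1.081e+04; ε/D = 0.000554; Haaland → f = 0.03095; ΔP_B = f(L/D)(ρV²/2) = 21.74 Pa.
ΔP_A/ΔP_B = 80.9/21.74 = 3.72.

ΔP_A/ΔP_B ≈ 3.72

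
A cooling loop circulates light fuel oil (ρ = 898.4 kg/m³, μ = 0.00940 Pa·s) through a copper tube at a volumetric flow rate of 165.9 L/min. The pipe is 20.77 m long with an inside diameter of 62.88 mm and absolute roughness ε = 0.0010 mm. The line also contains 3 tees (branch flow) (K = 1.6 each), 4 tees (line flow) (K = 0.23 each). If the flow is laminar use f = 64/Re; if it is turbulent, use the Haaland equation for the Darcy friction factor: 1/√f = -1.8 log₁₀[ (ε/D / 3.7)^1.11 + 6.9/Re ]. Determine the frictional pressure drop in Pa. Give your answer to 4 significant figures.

Q = 165.9 L/min = 165.9/60000 = 0.002765 m³/s.
Cross-sectional area A = πD²/4 = π(0.06288)²/4 = 0.003105 m²; mean velocity V = Q/A = 0.002765/0.003105 = 0.8904 m/s.
Reynolds number Re = ρVD/μ = 898.4 · 0.8904 · 0.06288 / 0.0094 = 5351.
Re > 4000 → turbulent. Relative roughness ε/D = 1e-06/0.06288 = 1.59e-05. Haaland: 1/√f = -1.8 log₁₀[(1.59e-05/3.7)^1.11 + 6.9/5351] = -1.8 log₁₀[1.1e-06 + 0.00129] = 5.201, so f = 0.03697.
Total minor-loss coefficient ΣK = 3·1.6 + 4·0.23 = 5.72.
ΔP = [f·L/D + ΣK]·(ρV²/2) = [0.03697·20.77/0.06288 + 5.72]·(898.4·0.8904²/2) = [12.21 + 5.72]·356.1 = 6386 Pa.

ΔP ≈ 6386 Pa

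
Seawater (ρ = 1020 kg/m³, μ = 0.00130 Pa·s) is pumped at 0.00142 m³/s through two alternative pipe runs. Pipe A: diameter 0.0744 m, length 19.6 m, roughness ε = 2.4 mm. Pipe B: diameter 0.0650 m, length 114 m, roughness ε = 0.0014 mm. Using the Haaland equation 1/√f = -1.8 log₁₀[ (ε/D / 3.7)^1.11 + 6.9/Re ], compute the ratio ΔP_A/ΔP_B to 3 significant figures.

Pipe A: V = Q/A = 0.00142/0.004347 = 0.3266 m/s; Re = 1.907e+04; ε/D = 0.0323; Haaland → f = 0.0606; ΔP_A = f(L/D)(ρV²/2) = 868.6 Pa.
Pipe B: V = Q/A = 0.00142/0.003318 = 0.4279 m/s; Re = 2.182e+04; ε/D = 2.15e-05; Haaland → f = 0.02522; ΔP_B = f(L/D)(ρV²/2) = 4132 Pa.
ΔP_A/ΔP_B = 868.6/4132 = 0.210.

ΔP_A/ΔP_B ≈ 0.210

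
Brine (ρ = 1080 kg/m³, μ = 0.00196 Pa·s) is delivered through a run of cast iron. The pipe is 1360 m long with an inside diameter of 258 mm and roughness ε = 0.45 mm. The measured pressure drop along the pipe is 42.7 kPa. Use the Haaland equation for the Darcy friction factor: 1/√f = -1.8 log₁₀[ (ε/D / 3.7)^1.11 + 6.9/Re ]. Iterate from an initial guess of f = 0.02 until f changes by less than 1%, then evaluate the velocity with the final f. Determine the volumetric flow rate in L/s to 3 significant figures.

Q ≈ 41.2 L/s

Rearranging Darcy-Weisbach: V = √(2·ΔP·D/(f·L·ρ)). With ε/D = 0.00045/0.258 = 0.00174, iterate starting from f = 0.02:
  f = 0.02 → V = √(2·4.27e+04·0.258/(0.02·1360·1080)) = 0.866 m/s; Re = ρVD/μ = 1.231e+05; f → 0.02399
  f = 0.02399 → V = 0.7907 m/s; Re = 1.124e+05; f → 0.02411
Converged (Δf/f < 1%). With the final f = 0.02411: V = √(2·4.27e+04·0.258/(0.02411·1360·1080)) = 0.7888 m/s.
Q = V·A = 0.7888·(π/4·0.258²) = 0.04124 m³/s = 41.2 L/s.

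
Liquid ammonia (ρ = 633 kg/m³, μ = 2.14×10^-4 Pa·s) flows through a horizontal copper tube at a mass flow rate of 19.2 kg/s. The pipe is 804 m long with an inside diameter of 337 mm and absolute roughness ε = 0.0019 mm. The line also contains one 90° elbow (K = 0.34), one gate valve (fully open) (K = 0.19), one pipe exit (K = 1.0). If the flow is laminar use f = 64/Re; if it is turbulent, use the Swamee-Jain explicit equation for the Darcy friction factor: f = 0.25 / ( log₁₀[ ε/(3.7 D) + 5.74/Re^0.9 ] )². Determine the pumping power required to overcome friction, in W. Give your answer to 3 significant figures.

P ≈ 39.1 W

A = πD²/4 = π(0.337)²/4 = 0.0892 m²; mean velocity V = ṁ/(ρA) = 19.2/(633 · 0.0892) = 0.3401 m/s.
Reynolds number Re = ρVD/μ = 633 · 0.3401 · 0.337 / 0.000214 = 3.39e+05.
Re > 4000 → turbulent. Relative roughness ε/D = 1.9e-06/0.337 = 5.64e-06. Swamee-Jain: f = 0.25/(log₁₀[5.64e-06/3.7 + 5.74/3.39e+05^0.9])² = 0.25/(log₁₀[1.52e-06 + 6.05e-05])² = 0.25/(-4.207)² = 0.01412.
Total minor-loss coefficient ΣK = 1·0.34 + 1·0.19 + 1·1 = 1.53.
ΔP = [f·L/D + ΣK]·(ρV²/2) = [0.01412·804/0.337 + 1.53]·(633·0.3401²/2) = [33.69 + 1.53]·36.6 = 1289 Pa.
Q = ṁ/ρ = 19.2/633 = 0.03033 m³/s.
Pumping power P = QΔP = 0.03033·1289 = 39.10 W = 39.1 W.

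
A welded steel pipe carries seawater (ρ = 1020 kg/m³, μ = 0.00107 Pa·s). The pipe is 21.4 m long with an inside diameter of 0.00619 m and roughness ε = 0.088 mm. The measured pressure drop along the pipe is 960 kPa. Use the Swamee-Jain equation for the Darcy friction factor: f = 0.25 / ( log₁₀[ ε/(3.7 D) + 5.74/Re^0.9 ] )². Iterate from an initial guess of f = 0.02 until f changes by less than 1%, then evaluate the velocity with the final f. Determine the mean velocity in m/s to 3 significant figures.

Rearranging Darcy-Weisbach: V = √(2·ΔP·D/(f·L·ρ)). With ε/D = 8.8e-05/0.00619 = 0.0142, iterate starting from f = 0.02:
  f = 0.02 → V = √(2·9.6e+05·0.00619/(0.02·21.4·1020)) = 5.218 m/s; Re = ρVD/μ = 3.079e+04; f → 0.04489
  f = 0.04489 → V = 3.483 m/s; Re = 2.055e+04; f → 0.04575
  f = 0.04575 → V = 3.45 m/s; Re = 2.036e+04; f → 0.04578
Converged (Δf/f < 1%). With the final f = 0.04578: V = √(2·9.6e+05·0.00619/(0.04578·21.4·1020)) = 3.449 m/s.

V ≈ 3.45 m/s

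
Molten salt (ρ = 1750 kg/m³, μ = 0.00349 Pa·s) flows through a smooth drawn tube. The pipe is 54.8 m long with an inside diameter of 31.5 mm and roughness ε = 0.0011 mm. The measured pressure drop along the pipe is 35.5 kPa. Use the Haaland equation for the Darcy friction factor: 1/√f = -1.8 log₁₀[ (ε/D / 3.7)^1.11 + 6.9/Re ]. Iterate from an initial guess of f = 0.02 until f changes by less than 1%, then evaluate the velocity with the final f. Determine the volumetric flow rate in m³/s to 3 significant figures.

Rearranging Darcy-Weisbach: V = √(2·ΔP·D/(f·L·ρ)). With ε/D = 1.1e-06/0.0315 = 3.49e-05, iterate starting from f = 0.02:
  f = 0.02 → V = √(2·3.55e+04·0.0315/(0.02·54.8·1750)) = 1.08 m/s; Re = ρVD/μ = 1.706e+04; f → 0.02685
  f = 0.02685 → V = 0.9319 m/s; Re = 1.472e+04; f → 0.02789
  f = 0.02789 → V = 0.9144 m/s; Re = 1.444e+04; f → 0.02803
Converged (Δf/f < 1%). With the final f = 0.02803: V = √(2·3.55e+04·0.0315/(0.02803·54.8·1750)) = 0.9122 m/s.
Q = V·A = 0.9122·(π/4·0.0315²) = 0.0007109 m³/s = 7.11×10^-4 m³/s.

Q ≈ 7.11×10^-4 m³/s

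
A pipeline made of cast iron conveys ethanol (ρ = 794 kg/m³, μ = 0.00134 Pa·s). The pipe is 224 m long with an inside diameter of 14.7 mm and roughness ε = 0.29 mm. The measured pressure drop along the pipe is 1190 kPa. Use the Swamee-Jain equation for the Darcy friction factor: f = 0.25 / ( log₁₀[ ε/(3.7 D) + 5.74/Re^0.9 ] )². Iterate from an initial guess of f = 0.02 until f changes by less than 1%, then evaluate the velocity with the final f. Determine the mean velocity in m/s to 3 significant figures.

V ≈ 1.96 m/s

Rearranging Darcy-Weisbach: V = √(2·ΔP·D/(f·L·ρ)). With ε/D = 0.00029/0.0147 = 0.0197, iterate starting from f = 0.02:
  f = 0.02 → V = √(2·1.19e+06·0.0147/(0.02·224·794)) = 3.136 m/s; Re = ρVD/μ = 2.732e+04; f → 0.05036
  f = 0.05036 → V = 1.976 m/s; Re = 1.721e+04; f → 0.05135
  f = 0.05135 → V = 1.957 m/s; Re = 1.705e+04; f → 0.05138
Converged (Δf/f < 1%). With the final f = 0.05138: V = √(2·1.19e+06·0.0147/(0.05138·224·794)) = 1.957 m/s.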